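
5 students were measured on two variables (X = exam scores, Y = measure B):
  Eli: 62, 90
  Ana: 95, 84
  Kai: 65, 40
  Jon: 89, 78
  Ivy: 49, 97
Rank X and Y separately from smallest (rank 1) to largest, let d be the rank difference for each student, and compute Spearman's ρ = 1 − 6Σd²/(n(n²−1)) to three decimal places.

Ranks of variable 1: 2, 5, 3, 4, 1
Ranks of variable 2: 4, 3, 1, 2, 5
d = r₁ − r₂: -2, 2, 2, 2, -4
d²: 4, 4, 4, 4, 16; Σd² = 32
ρ = 1 − 6·32/(5·24) = 1 − 192/120 = -0.600

-0.600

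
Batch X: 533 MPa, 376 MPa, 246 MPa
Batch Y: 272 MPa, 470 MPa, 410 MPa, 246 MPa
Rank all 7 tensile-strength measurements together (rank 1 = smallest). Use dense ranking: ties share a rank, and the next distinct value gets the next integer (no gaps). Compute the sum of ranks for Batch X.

Sorted (ascending): 246, 246, 272, 376, 410, 470, 533
The 2 values of 246 share dense rank 1.
Remaining distinct values take the next consecutive integers.
Batch X values → pooled ranks: 533→6, 376→3, 246→1
Rank sum = 6 + 3 + 1 = 10

10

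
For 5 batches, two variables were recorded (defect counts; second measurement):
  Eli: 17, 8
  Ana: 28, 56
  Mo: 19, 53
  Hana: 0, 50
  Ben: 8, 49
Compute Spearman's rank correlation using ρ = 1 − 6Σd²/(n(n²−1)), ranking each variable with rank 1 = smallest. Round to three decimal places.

Ranks of variable 1: 3, 5, 4, 1, 2
Ranks of variable 2: 1, 5, 4, 3, 2
d = r₁ − r₂: 2, 0, 0, -2, 0
d²: 4, 0, 0, 4, 0; Σd² = 8
ρ = 1 − 6·8/(5·24) = 1 − 48/120 = 0.600

0.600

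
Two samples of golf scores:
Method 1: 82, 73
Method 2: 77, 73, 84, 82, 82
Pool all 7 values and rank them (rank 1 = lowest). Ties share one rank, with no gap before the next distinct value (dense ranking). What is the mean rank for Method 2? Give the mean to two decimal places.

2.60

Sorted (ascending): 73, 73, 77, 82, 82, 82, 84
The 2 values of 73 share dense rank 1.
The 3 values of 82 share dense rank 3.
Remaining distinct values take the next consecutive integers.
Method 2 values → pooled ranks: 77→2, 73→1, 84→4, 82→3, 82→3
Mean rank = (2 + 1 + 4 + 3 + 3) / 5 = 2.60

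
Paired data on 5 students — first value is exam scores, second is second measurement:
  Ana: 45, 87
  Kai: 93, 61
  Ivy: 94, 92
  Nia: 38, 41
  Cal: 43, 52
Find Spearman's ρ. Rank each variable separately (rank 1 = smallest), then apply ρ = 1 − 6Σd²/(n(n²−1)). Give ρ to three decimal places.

Ranks of variable 1: 3, 4, 5, 1, 2
Ranks of variable 2: 4, 3, 5, 1, 2
d = r₁ − r₂: -1, 1, 0, 0, 0
d²: 1, 1, 0, 0, 0; Σd² = 2
ρ = 1 − 6·2/(5·24) = 1 − 12/120 = 0.900

0.900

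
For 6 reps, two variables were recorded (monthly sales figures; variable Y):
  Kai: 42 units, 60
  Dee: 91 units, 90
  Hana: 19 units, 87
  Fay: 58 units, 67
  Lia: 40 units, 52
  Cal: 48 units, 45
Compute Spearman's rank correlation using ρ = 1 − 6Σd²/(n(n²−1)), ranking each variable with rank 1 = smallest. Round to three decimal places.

Ranks of variable 1: 3, 6, 1, 5, 2, 4
Ranks of variable 2: 3, 6, 5, 4, 2, 1
d = r₁ − r₂: 0, 0, -4, 1, 0, 3
d²: 0, 0, 16, 1, 0, 9; Σd² = 26
ρ = 1 − 6·26/(6·35) = 1 − 156/210 = 0.257

0.257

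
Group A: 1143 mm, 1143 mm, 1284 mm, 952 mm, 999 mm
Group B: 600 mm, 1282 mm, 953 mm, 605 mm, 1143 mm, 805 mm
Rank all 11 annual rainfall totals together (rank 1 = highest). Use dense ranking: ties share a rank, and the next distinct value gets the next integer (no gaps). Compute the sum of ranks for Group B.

34

Sorted (descending): 1284, 1282, 1143, 1143, 1143, 999, 953, 952, 805, 605, 600
The 3 values of 1143 share dense rank 3.
Remaining distinct values take the next consecutive integers.
Group B values → pooled ranks: 600→9, 1282→2, 953→5, 605→8, 1143→3, 805→7
Rank sum = 9 + 2 + 5 + 8 + 3 + 7 = 34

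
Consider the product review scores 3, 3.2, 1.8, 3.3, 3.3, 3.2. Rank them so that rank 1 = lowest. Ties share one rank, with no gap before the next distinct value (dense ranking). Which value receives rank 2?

Sorted (ascending): 1.8, 3, 3.2, 3.2, 3.3, 3.3
The 2 values of 3.2 share dense rank 3.
The 2 values of 3.3 share dense rank 4.
Remaining distinct values take the next consecutive integers.
Rank 2 → value 3.

3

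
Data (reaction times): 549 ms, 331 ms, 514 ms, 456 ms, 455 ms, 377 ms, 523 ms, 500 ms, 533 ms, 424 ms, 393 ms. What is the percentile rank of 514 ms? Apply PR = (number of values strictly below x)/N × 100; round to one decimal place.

63.6

N = 11.
Strictly below 514: 7. Equal to 514: 1.
PR = 7/11 × 100 = 63.6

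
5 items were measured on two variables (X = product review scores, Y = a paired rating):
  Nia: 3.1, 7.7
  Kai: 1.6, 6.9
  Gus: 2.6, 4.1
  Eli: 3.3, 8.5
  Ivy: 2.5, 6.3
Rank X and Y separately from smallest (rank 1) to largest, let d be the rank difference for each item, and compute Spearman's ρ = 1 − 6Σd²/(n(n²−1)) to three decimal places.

0.600

Ranks of variable 1: 4, 1, 3, 5, 2
Ranks of variable 2: 4, 3, 1, 5, 2
d = r₁ − r₂: 0, -2, 2, 0, 0
d²: 0, 4, 4, 0, 0; Σd² = 8
ρ = 1 − 6·8/(5·24) = 1 − 48/120 = 0.600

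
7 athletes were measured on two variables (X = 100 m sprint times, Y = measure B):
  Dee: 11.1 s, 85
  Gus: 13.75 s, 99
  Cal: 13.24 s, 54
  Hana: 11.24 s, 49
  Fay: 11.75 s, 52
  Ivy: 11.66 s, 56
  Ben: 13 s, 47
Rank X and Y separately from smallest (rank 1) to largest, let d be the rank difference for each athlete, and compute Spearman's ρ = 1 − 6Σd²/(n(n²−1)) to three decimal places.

0.107

Ranks of variable 1: 1, 7, 6, 2, 4, 3, 5
Ranks of variable 2: 6, 7, 4, 2, 3, 5, 1
d = r₁ − r₂: -5, 0, 2, 0, 1, -2, 4
d²: 25, 0, 4, 0, 1, 4, 16; Σd² = 50
ρ = 1 − 6·50/(7·48) = 1 − 300/336 = 0.107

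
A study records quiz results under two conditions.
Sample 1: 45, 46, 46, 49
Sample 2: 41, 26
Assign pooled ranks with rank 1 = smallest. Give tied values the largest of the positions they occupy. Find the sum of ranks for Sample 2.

Sorted (ascending): 26, 41, 45, 46, 46, 49
The 2 values of 46 occupy positions 4–5 → each gets rank 5.
Sample 2 values → pooled ranks: 41→2, 26→1
Rank sum = 2 + 1 = 3

3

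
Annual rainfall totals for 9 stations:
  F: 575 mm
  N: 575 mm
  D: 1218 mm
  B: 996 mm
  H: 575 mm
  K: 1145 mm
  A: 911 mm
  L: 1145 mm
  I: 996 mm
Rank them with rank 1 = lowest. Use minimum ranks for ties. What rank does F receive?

Sorted (ascending): 575, 575, 575, 911, 996, 996, 1145, 1145, 1218
The 3 values of 575 occupy positions 1–3 → each gets rank 1.
The 2 values of 996 occupy positions 5–6 → each gets rank 5.
The 2 values of 1145 occupy positions 7–8 → each gets rank 7.
F has value 575 mm → rank 1.

1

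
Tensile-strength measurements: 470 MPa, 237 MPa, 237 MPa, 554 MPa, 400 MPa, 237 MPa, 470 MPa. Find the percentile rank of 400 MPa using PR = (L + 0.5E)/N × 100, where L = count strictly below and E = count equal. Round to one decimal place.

N = 7.
Strictly below 400: 3. Equal to 400: 1.
PR = (3 + 0.5·1)/7 × 100 = 50.0

50.0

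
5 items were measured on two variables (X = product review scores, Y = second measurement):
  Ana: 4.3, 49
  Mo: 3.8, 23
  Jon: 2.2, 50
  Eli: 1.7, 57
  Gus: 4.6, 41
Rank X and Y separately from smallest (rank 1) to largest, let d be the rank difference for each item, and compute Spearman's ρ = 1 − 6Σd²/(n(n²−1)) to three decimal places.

Ranks of variable 1: 4, 3, 2, 1, 5
Ranks of variable 2: 3, 1, 4, 5, 2
d = r₁ − r₂: 1, 2, -2, -4, 3
d²: 1, 4, 4, 16, 9; Σd² = 34
ρ = 1 − 6·34/(5·24) = 1 − 204/120 = -0.700

-0.700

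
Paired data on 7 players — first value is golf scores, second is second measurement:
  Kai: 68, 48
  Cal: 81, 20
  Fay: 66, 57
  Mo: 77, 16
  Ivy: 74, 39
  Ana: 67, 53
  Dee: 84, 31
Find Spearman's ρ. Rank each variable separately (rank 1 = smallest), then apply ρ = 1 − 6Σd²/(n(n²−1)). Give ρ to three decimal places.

-0.857

Ranks of variable 1: 3, 6, 1, 5, 4, 2, 7
Ranks of variable 2: 5, 2, 7, 1, 4, 6, 3
d = r₁ − r₂: -2, 4, -6, 4, 0, -4, 4
d²: 4, 16, 36, 16, 0, 16, 16; Σd² = 104
ρ = 1 − 6·104/(7·48) = 1 − 624/336 = -0.857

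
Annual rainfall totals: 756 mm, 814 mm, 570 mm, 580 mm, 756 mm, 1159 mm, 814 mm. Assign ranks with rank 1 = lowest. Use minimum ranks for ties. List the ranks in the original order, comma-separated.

3, 5, 1, 2, 3, 7, 5

Sorted (ascending): 570, 580, 756, 756, 814, 814, 1159
The 2 values of 756 occupy positions 3–4 → each gets rank 3.
The 2 values of 814 occupy positions 5–6 → each gets rank 5.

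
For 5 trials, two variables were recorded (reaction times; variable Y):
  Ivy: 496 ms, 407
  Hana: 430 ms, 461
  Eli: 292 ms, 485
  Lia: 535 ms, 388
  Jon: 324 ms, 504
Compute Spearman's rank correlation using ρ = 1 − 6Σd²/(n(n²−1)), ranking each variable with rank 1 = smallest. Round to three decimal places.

Ranks of variable 1: 4, 3, 1, 5, 2
Ranks of variable 2: 2, 3, 4, 1, 5
d = r₁ − r₂: 2, 0, -3, 4, -3
d²: 4, 0, 9, 16, 9; Σd² = 38
ρ = 1 − 6·38/(5·24) = 1 − 228/120 = -0.900

-0.900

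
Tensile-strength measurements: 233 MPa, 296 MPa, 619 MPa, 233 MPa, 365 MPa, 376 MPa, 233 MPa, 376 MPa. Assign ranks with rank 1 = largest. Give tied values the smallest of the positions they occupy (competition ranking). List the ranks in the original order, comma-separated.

6, 5, 1, 6, 4, 2, 6, 2

Sorted (descending): 619, 376, 376, 365, 296, 233, 233, 233
The 2 values of 376 occupy positions 2–3 → each gets rank 2.
The 3 values of 233 occupy positions 6–8 → each gets rank 6.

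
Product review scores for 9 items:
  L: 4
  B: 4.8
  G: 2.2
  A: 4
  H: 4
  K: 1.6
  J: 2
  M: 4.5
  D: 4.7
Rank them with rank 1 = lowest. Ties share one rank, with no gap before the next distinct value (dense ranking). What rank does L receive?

4

Sorted (ascending): 1.6, 2, 2.2, 4, 4, 4, 4.5, 4.7, 4.8
The 3 values of 4 share dense rank 4.
Remaining distinct values take the next consecutive integers.
L has value 4 → rank 4.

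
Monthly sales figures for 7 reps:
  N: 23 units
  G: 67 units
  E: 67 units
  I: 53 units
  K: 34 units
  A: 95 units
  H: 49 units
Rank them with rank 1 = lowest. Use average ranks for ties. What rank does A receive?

Sorted (ascending): 23, 34, 49, 53, 67, 67, 95
The 2 values of 67 occupy positions 5–6 → average rank (5+6)/2 = 5.5.
A has value 95 units → rank 7.

7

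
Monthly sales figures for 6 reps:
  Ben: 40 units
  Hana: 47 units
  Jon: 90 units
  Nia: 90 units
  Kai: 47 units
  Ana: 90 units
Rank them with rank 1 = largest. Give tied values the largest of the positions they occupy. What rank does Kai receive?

5

Sorted (descending): 90, 90, 90, 47, 47, 40
The 3 values of 90 occupy positions 1–3 → each gets rank 3.
The 2 values of 47 occupy positions 4–5 → each gets rank 5.
Kai has value 47 units → rank 5.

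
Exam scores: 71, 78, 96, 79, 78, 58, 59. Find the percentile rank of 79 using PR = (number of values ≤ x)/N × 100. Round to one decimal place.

N = 7.
Strictly below 79: 5. Equal to 79: 1.
PR = 6/7 × 100 = 85.7

85.7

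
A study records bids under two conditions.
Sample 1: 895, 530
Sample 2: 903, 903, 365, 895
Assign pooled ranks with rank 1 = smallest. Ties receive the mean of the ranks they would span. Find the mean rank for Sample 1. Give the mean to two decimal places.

2.75

Sorted (ascending): 365, 530, 895, 895, 903, 903
The 2 values of 895 occupy positions 3–4 → average rank (3+4)/2 = 3.5.
The 2 values of 903 occupy positions 5–6 → average rank (5+6)/2 = 5.5.
Sample 1 values → pooled ranks: 895→3.5, 530→2
Mean rank = (3.5 + 2) / 2 = 2.75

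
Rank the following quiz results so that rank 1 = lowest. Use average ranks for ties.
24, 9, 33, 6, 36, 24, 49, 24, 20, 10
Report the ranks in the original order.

6, 2, 8, 1, 9, 6, 10, 6, 4, 3

Sorted (ascending): 6, 9, 10, 20, 24, 24, 24, 33, 36, 49
The 3 values of 24 occupy positions 5–7 → average rank 6.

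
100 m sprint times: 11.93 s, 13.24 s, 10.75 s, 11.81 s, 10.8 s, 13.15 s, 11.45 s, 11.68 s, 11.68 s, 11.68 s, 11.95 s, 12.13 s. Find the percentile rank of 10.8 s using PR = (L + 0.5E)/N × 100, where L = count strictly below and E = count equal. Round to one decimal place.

N = 12.
Strictly below 10.8: 1. Equal to 10.8: 1.
PR = (1 + 0.5·1)/12 × 100 = 12.5

12.5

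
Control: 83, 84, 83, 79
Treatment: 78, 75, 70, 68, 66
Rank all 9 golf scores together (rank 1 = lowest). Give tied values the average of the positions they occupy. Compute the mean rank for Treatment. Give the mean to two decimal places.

3.00

Sorted (ascending): 66, 68, 70, 75, 78, 79, 83, 83, 84
The 2 values of 83 occupy positions 7–8 → average rank (7+8)/2 = 7.5.
Treatment values → pooled ranks: 78→5, 75→4, 70→3, 68→2, 66→1
Mean rank = (5 + 4 + 3 + 2 + 1) / 5 = 3.00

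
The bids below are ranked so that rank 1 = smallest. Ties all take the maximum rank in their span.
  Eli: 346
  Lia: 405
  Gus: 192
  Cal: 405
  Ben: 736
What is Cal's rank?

4

Sorted (ascending): 192, 346, 405, 405, 736
The 2 values of 405 occupy positions 3–4 → each gets rank 4.
Cal has value 405 → rank 4.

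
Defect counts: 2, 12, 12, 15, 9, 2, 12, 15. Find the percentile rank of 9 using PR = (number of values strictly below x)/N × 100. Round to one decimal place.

25.0

N = 8.
Strictly below 9: 2. Equal to 9: 1.
PR = 2/8 × 100 = 25.0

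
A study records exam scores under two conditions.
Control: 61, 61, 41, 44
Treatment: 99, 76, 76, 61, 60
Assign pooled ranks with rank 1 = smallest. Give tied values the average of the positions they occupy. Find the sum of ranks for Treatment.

32

Sorted (ascending): 41, 44, 60, 61, 61, 61, 76, 76, 99
The 3 values of 61 occupy positions 4–6 → average rank 5.
The 2 values of 76 occupy positions 7–8 → average rank (7+8)/2 = 7.5.
Treatment values → pooled ranks: 99→9, 76→7.5, 76→7.5, 61→5, 60→3
Rank sum = 9 + 7.5 + 7.5 + 5 + 3 = 32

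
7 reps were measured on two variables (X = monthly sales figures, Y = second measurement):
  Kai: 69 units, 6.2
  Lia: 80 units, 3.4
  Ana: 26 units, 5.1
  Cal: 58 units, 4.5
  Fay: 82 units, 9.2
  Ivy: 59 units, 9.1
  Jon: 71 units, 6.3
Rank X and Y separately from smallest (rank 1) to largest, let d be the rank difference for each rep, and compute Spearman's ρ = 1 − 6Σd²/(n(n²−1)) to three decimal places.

Ranks of variable 1: 4, 6, 1, 2, 7, 3, 5
Ranks of variable 2: 4, 1, 3, 2, 7, 6, 5
d = r₁ − r₂: 0, 5, -2, 0, 0, -3, 0
d²: 0, 25, 4, 0, 0, 9, 0; Σd² = 38
ρ = 1 − 6·38/(7·48) = 1 − 228/336 = 0.321

0.321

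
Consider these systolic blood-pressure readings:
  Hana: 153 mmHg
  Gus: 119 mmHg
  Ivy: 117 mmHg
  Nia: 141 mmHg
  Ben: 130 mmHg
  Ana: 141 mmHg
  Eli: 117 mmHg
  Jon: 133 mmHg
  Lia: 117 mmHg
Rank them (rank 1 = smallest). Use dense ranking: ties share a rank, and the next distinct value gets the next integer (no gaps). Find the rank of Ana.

5

Sorted (ascending): 117, 117, 117, 119, 130, 133, 141, 141, 153
The 3 values of 117 share dense rank 1.
The 2 values of 141 share dense rank 5.
Remaining distinct values take the next consecutive integers.
Ana has value 141 mmHg → rank 5.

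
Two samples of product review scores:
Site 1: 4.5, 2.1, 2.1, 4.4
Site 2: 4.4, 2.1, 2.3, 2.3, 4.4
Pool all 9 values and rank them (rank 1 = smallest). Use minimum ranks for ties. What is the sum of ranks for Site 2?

21

Sorted (ascending): 2.1, 2.1, 2.1, 2.3, 2.3, 4.4, 4.4, 4.4, 4.5
The 3 values of 2.1 occupy positions 1–3 → each gets rank 1.
The 2 values of 2.3 occupy positions 4–5 → each gets rank 4.
The 3 values of 4.4 occupy positions 6–8 → each gets rank 6.
Site 2 values → pooled ranks: 4.4→6, 2.1→1, 2.3→4, 2.3→4, 4.4→6
Rank sum = 6 + 1 + 4 + 4 + 6 = 21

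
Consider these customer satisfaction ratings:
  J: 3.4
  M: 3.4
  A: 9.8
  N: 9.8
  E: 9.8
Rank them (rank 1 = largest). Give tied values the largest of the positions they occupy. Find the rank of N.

Sorted (descending): 9.8, 9.8, 9.8, 3.4, 3.4
The 3 values of 9.8 occupy positions 1–3 → each gets rank 3.
The 2 values of 3.4 occupy positions 4–5 → each gets rank 5.
N has value 9.8 → rank 3.

3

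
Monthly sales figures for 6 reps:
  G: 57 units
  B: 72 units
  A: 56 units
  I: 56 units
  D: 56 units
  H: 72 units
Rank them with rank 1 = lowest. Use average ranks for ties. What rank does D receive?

2

Sorted (ascending): 56, 56, 56, 57, 72, 72
The 3 values of 56 occupy positions 1–3 → average rank 2.
The 2 values of 72 occupy positions 5–6 → average rank (5+6)/2 = 5.5.
D has value 56 units → rank 2.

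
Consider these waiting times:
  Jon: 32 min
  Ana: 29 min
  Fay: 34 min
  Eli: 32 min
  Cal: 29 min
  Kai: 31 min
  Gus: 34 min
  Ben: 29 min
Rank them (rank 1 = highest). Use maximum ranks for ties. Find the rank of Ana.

8

Sorted (descending): 34, 34, 32, 32, 31, 29, 29, 29
The 2 values of 34 occupy positions 1–2 → each gets rank 2.
The 2 values of 32 occupy positions 3–4 → each gets rank 4.
The 3 values of 29 occupy positions 6–8 → each gets rank 8.
Ana has value 29 min → rank 8.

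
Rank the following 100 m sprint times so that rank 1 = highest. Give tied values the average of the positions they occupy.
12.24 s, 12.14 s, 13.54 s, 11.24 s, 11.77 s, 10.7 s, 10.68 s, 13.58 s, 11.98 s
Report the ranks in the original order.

3, 4, 2, 7, 6, 8, 9, 1, 5

Sorted (descending): 13.58, 13.54, 12.24, 12.14, 11.98, 11.77, 11.24, 10.7, 10.68
No ties — each value takes its position as its rank.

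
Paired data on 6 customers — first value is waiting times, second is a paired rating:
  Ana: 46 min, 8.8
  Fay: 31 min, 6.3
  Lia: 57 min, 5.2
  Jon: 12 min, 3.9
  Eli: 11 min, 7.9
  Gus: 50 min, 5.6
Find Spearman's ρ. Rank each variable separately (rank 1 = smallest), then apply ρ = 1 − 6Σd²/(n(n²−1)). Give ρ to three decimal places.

-0.200

Ranks of variable 1: 4, 3, 6, 2, 1, 5
Ranks of variable 2: 6, 4, 2, 1, 5, 3
d = r₁ − r₂: -2, -1, 4, 1, -4, 2
d²: 4, 1, 16, 1, 16, 4; Σd² = 42
ρ = 1 − 6·42/(6·35) = 1 − 252/210 = -0.200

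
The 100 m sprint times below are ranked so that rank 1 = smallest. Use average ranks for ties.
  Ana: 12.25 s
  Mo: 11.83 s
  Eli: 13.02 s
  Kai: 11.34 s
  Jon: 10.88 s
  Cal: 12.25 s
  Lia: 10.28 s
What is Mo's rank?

Sorted (ascending): 10.28, 10.88, 11.34, 11.83, 12.25, 12.25, 13.02
The 2 values of 12.25 occupy positions 5–6 → average rank (5+6)/2 = 5.5.
Mo has value 11.83 s → rank 4.

4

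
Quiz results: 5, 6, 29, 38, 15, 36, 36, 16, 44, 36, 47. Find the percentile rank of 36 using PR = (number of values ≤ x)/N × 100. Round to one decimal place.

72.7

N = 11.
Strictly below 36: 5. Equal to 36: 3.
PR = 8/11 × 100 = 72.7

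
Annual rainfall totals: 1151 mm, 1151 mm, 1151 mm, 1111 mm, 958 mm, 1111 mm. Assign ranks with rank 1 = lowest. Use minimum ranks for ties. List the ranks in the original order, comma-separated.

Sorted (ascending): 958, 1111, 1111, 1151, 1151, 1151
The 2 values of 1111 occupy positions 2–3 → each gets rank 2.
The 3 values of 1151 occupy positions 4–6 → each gets rank 4.

4, 4, 4, 2, 1, 2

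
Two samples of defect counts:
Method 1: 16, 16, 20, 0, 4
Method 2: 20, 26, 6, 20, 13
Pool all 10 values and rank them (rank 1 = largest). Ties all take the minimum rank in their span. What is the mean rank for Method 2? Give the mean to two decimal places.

4.00

Sorted (descending): 26, 20, 20, 20, 16, 16, 13, 6, 4, 0
The 3 values of 20 occupy positions 2–4 → each gets rank 2.
The 2 values of 16 occupy positions 5–6 → each gets rank 5.
Method 2 values → pooled ranks: 20→2, 26→1, 6→8, 20→2, 13→7
Mean rank = (2 + 1 + 8 + 2 + 7) / 5 = 4.00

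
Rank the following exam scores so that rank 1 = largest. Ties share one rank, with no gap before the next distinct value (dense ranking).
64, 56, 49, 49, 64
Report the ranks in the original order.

1, 2, 3, 3, 1

Sorted (descending): 64, 64, 56, 49, 49
The 2 values of 64 share dense rank 1.
The 2 values of 49 share dense rank 3.
Remaining distinct values take the next consecutive integers.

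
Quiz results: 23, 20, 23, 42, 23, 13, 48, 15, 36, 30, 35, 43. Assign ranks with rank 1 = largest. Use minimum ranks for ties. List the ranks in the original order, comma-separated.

7, 10, 7, 3, 7, 12, 1, 11, 4, 6, 5, 2

Sorted (descending): 48, 43, 42, 36, 35, 30, 23, 23, 23, 20, 15, 13
The 3 values of 23 occupy positions 7–9 → each gets rank 7.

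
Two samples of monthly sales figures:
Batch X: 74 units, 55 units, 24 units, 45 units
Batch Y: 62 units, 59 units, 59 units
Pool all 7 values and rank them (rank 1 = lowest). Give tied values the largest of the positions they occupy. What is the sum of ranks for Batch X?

Sorted (ascending): 24, 45, 55, 59, 59, 62, 74
The 2 values of 59 occupy positions 4–5 → each gets rank 5.
Batch X values → pooled ranks: 74→7, 55→3, 24→1, 45→2
Rank sum = 7 + 3 + 1 + 2 = 13

13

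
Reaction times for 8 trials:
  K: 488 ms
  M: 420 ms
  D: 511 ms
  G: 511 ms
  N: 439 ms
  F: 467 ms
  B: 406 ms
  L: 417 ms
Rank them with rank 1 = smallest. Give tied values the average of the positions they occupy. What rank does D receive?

7.5

Sorted (ascending): 406, 417, 420, 439, 467, 488, 511, 511
The 2 values of 511 occupy positions 7–8 → average rank (7+8)/2 = 7.5.
D has value 511 ms → rank 7.5.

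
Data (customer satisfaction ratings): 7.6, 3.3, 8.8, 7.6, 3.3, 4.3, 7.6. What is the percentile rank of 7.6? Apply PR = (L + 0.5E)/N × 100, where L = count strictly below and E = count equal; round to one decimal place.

64.3

N = 7.
Strictly below 7.6: 3. Equal to 7.6: 3.
PR = (3 + 0.5·3)/7 × 100 = 64.3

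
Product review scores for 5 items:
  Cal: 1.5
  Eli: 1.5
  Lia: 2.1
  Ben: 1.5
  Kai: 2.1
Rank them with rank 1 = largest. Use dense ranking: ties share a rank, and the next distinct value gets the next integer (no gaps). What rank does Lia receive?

1

Sorted (descending): 2.1, 2.1, 1.5, 1.5, 1.5
The 2 values of 2.1 share dense rank 1.
The 3 values of 1.5 share dense rank 2.
Lia has value 2.1 → rank 1.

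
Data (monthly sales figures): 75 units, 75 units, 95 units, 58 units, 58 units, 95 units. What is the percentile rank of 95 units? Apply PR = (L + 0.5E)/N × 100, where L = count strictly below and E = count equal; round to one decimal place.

83.3

N = 6.
Strictly below 95: 4. Equal to 95: 2.
PR = (4 + 0.5·2)/6 × 100 = 83.3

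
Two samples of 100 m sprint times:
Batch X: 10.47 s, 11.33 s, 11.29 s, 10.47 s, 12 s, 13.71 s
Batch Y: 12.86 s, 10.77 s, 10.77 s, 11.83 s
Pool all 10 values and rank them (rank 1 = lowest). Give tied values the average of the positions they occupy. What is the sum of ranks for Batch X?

Sorted (ascending): 10.47, 10.47, 10.77, 10.77, 11.29, 11.33, 11.83, 12, 12.86, 13.71
The 2 values of 10.47 occupy positions 1–2 → average rank (1+2)/2 = 1.5.
The 2 values of 10.77 occupy positions 3–4 → average rank (3+4)/2 = 3.5.
Batch X values → pooled ranks: 10.47→1.5, 11.33→6, 11.29→5, 10.47→1.5, 12→8, 13.71→10
Rank sum = 1.5 + 6 + 5 + 1.5 + 8 + 10 = 32

32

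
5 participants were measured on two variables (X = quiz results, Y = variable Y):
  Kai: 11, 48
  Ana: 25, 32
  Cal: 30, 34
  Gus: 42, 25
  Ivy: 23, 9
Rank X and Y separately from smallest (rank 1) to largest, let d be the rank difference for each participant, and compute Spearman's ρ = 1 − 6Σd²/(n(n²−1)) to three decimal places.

Ranks of variable 1: 1, 3, 4, 5, 2
Ranks of variable 2: 5, 3, 4, 2, 1
d = r₁ − r₂: -4, 0, 0, 3, 1
d²: 16, 0, 0, 9, 1; Σd² = 26
ρ = 1 − 6·26/(5·24) = 1 − 156/120 = -0.300

-0.300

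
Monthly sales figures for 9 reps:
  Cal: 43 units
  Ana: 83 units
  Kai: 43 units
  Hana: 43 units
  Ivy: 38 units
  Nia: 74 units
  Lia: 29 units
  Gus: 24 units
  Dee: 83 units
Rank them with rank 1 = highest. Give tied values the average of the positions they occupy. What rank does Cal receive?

Sorted (descending): 83, 83, 74, 43, 43, 43, 38, 29, 24
The 2 values of 83 occupy positions 1–2 → average rank (1+2)/2 = 1.5.
The 3 values of 43 occupy positions 4–6 → average rank 5.
Cal has value 43 units → rank 5.

5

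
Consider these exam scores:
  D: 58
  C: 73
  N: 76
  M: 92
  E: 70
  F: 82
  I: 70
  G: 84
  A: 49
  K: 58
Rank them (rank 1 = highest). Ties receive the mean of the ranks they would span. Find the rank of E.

Sorted (descending): 92, 84, 82, 76, 73, 70, 70, 58, 58, 49
The 2 values of 70 occupy positions 6–7 → average rank (6+7)/2 = 6.5.
The 2 values of 58 occupy positions 8–9 → average rank (8+9)/2 = 8.5.
E has value 70 → rank 6.5.

6.5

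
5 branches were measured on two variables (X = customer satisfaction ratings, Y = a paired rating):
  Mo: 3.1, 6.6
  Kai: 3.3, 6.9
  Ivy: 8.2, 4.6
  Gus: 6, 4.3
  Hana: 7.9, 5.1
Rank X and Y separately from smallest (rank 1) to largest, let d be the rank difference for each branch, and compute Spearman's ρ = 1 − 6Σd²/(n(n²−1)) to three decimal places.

-0.600

Ranks of variable 1: 1, 2, 5, 3, 4
Ranks of variable 2: 4, 5, 2, 1, 3
d = r₁ − r₂: -3, -3, 3, 2, 1
d²: 9, 9, 9, 4, 1; Σd² = 32
ρ = 1 − 6·32/(5·24) = 1 − 192/120 = -0.600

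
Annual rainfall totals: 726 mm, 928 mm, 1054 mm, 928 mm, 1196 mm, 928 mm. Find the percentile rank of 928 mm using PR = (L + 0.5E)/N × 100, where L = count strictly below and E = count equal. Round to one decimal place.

41.7

N = 6.
Strictly below 928: 1. Equal to 928: 3.
PR = (1 + 0.5·3)/6 × 100 = 41.7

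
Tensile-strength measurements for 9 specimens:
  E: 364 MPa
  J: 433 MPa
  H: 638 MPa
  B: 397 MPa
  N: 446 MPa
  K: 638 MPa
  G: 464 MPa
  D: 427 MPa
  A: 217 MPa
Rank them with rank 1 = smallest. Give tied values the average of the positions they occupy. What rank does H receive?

8.5

Sorted (ascending): 217, 364, 397, 427, 433, 446, 464, 638, 638
The 2 values of 638 occupy positions 8–9 → average rank (8+9)/2 = 8.5.
H has value 638 MPa → rank 8.5.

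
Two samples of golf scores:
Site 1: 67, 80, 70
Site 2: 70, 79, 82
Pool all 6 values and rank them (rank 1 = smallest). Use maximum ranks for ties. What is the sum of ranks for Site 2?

13

Sorted (ascending): 67, 70, 70, 79, 80, 82
The 2 values of 70 occupy positions 2–3 → each gets rank 3.
Site 2 values → pooled ranks: 70→3, 79→4, 82→6
Rank sum = 3 + 4 + 6 = 13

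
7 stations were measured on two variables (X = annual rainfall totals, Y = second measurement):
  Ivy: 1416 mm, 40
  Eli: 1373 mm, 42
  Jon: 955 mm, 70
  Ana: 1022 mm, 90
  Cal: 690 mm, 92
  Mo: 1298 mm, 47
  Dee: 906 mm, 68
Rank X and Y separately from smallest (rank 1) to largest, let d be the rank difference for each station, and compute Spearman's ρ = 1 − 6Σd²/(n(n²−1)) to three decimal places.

Ranks of variable 1: 7, 6, 3, 4, 1, 5, 2
Ranks of variable 2: 1, 2, 5, 6, 7, 3, 4
d = r₁ − r₂: 6, 4, -2, -2, -6, 2, -2
d²: 36, 16, 4, 4, 36, 4, 4; Σd² = 104
ρ = 1 − 6·104/(7·48) = 1 − 624/336 = -0.857

-0.857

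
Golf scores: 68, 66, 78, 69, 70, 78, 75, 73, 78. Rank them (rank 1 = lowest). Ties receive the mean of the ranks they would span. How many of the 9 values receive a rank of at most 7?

Sorted (ascending): 66, 68, 69, 70, 73, 75, 78, 78, 78
The 3 values of 78 occupy positions 7–9 → average rank 8.
Ranks ≤ 7: {1, 2, 3, 4, 5, 6} → 6 values.

6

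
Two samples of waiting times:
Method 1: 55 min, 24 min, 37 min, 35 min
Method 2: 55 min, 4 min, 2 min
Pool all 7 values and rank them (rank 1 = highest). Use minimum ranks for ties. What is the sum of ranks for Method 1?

13

Sorted (descending): 55, 55, 37, 35, 24, 4, 2
The 2 values of 55 occupy positions 1–2 → each gets rank 1.
Method 1 values → pooled ranks: 55→1, 24→5, 37→3, 35→4
Rank sum = 1 + 5 + 3 + 4 = 13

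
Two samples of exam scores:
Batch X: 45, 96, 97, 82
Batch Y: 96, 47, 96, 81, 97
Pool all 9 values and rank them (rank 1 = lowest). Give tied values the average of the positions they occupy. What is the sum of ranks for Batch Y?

25.5

Sorted (ascending): 45, 47, 81, 82, 96, 96, 96, 97, 97
The 3 values of 96 occupy positions 5–7 → average rank 6.
The 2 values of 97 occupy positions 8–9 → average rank (8+9)/2 = 8.5.
Batch Y values → pooled ranks: 96→6, 47→2, 96→6, 81→3, 97→8.5
Rank sum = 6 + 2 + 6 + 3 + 8.5 = 25.5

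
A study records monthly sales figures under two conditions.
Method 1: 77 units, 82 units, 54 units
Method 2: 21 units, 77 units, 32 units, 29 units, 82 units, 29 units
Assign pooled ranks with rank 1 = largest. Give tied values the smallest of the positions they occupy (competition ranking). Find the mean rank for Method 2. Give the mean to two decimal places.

Sorted (descending): 82, 82, 77, 77, 54, 32, 29, 29, 21
The 2 values of 82 occupy positions 1–2 → each gets rank 1.
The 2 values of 77 occupy positions 3–4 → each gets rank 3.
The 2 values of 29 occupy positions 7–8 → each gets rank 7.
Method 2 values → pooled ranks: 21→9, 77→3, 32→6, 29→7, 82→1, 29→7
Mean rank = (9 + 3 + 6 + 7 + 1 + 7) / 6 = 5.50

5.50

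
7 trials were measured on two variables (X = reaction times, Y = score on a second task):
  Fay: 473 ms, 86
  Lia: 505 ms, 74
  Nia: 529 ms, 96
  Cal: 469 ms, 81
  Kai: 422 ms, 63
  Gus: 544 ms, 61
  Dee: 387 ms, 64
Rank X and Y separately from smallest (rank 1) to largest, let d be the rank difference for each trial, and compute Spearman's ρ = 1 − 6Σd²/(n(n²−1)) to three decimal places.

0.107

Ranks of variable 1: 4, 5, 6, 3, 2, 7, 1
Ranks of variable 2: 6, 4, 7, 5, 2, 1, 3
d = r₁ − r₂: -2, 1, -1, -2, 0, 6, -2
d²: 4, 1, 1, 4, 0, 36, 4; Σd² = 50
ρ = 1 − 6·50/(7·48) = 1 − 300/336 = 0.107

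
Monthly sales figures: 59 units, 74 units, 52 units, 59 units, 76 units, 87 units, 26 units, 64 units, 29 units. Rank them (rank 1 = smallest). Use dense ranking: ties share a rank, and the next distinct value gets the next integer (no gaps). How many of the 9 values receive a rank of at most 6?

Sorted (ascending): 26, 29, 52, 59, 59, 64, 74, 76, 87
The 2 values of 59 share dense rank 4.
Remaining distinct values take the next consecutive integers.
Ranks ≤ 6: {1, 2, 3, 4, 4, 5, 6} → 7 values.

7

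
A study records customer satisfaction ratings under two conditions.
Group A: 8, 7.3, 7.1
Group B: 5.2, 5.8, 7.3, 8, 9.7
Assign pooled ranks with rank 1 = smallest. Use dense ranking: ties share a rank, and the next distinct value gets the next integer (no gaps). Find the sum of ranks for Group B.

Sorted (ascending): 5.2, 5.8, 7.1, 7.3, 7.3, 8, 8, 9.7
The 2 values of 7.3 share dense rank 4.
The 2 values of 8 share dense rank 5.
Remaining distinct values take the next consecutive integers.
Group B values → pooled ranks: 5.2→1, 5.8→2, 7.3→4, 8→5, 9.7→6
Rank sum = 1 + 2 + 4 + 5 + 6 = 18

18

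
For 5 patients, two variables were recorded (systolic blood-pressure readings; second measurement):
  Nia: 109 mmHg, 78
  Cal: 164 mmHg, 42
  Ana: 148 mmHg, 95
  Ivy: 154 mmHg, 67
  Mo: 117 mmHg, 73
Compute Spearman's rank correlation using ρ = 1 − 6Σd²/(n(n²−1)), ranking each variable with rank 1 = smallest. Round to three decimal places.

-0.700

Ranks of variable 1: 1, 5, 3, 4, 2
Ranks of variable 2: 4, 1, 5, 2, 3
d = r₁ − r₂: -3, 4, -2, 2, -1
d²: 9, 16, 4, 4, 1; Σd² = 34
ρ = 1 − 6·34/(5·24) = 1 − 204/120 = -0.700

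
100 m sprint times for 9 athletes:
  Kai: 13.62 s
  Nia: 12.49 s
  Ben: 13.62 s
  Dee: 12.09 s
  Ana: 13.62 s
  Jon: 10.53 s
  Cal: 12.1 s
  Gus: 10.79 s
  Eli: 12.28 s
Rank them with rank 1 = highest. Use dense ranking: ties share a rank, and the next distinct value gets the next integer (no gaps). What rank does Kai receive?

1

Sorted (descending): 13.62, 13.62, 13.62, 12.49, 12.28, 12.1, 12.09, 10.79, 10.53
The 3 values of 13.62 share dense rank 1.
Remaining distinct values take the next consecutive integers.
Kai has value 13.62 s → rank 1.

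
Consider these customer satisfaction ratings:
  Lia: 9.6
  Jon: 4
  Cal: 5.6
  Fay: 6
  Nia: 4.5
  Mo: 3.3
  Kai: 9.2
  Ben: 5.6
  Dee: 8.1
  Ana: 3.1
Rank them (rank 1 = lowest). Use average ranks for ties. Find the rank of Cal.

Sorted (ascending): 3.1, 3.3, 4, 4.5, 5.6, 5.6, 6, 8.1, 9.2, 9.6
The 2 values of 5.6 occupy positions 5–6 → average rank (5+6)/2 = 5.5.
Cal has value 5.6 → rank 5.5.

5.5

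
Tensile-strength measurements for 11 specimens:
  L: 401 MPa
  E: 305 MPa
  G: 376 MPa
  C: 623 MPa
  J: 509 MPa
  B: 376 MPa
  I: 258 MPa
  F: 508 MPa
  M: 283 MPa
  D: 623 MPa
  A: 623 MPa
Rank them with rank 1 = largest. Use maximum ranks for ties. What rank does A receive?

3

Sorted (descending): 623, 623, 623, 509, 508, 401, 376, 376, 305, 283, 258
The 3 values of 623 occupy positions 1–3 → each gets rank 3.
The 2 values of 376 occupy positions 7–8 → each gets rank 8.
A has value 623 MPa → rank 3.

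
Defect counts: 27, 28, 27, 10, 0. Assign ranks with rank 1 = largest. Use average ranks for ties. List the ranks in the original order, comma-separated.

Sorted (descending): 28, 27, 27, 10, 0
The 2 values of 27 occupy positions 2–3 → average rank (2+3)/2 = 2.5.

2.5, 1, 2.5, 4, 5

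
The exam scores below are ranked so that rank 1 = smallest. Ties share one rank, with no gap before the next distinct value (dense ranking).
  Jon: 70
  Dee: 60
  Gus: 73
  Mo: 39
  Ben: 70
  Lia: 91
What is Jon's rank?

3

Sorted (ascending): 39, 60, 70, 70, 73, 91
The 2 values of 70 share dense rank 3.
Remaining distinct values take the next consecutive integers.
Jon has value 70 → rank 3.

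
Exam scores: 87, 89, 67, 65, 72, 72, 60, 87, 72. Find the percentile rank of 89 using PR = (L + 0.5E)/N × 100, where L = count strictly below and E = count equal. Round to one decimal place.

94.4

N = 9.
Strictly below 89: 8. Equal to 89: 1.
PR = (8 + 0.5·1)/9 × 100 = 94.4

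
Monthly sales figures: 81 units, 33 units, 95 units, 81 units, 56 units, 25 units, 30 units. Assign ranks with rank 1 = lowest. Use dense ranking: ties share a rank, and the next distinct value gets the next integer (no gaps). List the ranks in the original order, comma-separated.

Sorted (ascending): 25, 30, 33, 56, 81, 81, 95
The 2 values of 81 share dense rank 5.
Remaining distinct values take the next consecutive integers.

5, 3, 6, 5, 4, 1, 2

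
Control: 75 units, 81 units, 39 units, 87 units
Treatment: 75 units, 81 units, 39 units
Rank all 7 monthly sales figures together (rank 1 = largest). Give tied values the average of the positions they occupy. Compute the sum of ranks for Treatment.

13.5

Sorted (descending): 87, 81, 81, 75, 75, 39, 39
The 2 values of 81 occupy positions 2–3 → average rank (2+3)/2 = 2.5.
The 2 values of 75 occupy positions 4–5 → average rank (4+5)/2 = 4.5.
The 2 values of 39 occupy positions 6–7 → average rank (6+7)/2 = 6.5.
Treatment values → pooled ranks: 75→4.5, 81→2.5, 39→6.5
Rank sum = 4.5 + 2.5 + 6.5 = 13.5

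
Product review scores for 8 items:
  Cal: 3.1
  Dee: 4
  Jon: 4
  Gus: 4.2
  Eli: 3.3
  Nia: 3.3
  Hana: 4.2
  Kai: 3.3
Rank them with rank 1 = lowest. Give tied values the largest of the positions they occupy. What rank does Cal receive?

Sorted (ascending): 3.1, 3.3, 3.3, 3.3, 4, 4, 4.2, 4.2
The 3 values of 3.3 occupy positions 2–4 → each gets rank 4.
The 2 values of 4 occupy positions 5–6 → each gets rank 6.
The 2 values of 4.2 occupy positions 7–8 → each gets rank 8.
Cal has value 3.1 → rank 1.

1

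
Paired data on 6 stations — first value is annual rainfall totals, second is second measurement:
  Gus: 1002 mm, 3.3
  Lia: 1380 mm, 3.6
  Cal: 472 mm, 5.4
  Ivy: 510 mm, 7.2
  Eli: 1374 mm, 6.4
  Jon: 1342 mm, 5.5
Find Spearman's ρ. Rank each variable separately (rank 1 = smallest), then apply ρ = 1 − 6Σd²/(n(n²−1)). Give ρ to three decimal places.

-0.143

Ranks of variable 1: 3, 6, 1, 2, 5, 4
Ranks of variable 2: 1, 2, 3, 6, 5, 4
d = r₁ − r₂: 2, 4, -2, -4, 0, 0
d²: 4, 16, 4, 16, 0, 0; Σd² = 40
ρ = 1 − 6·40/(6·35) = 1 − 240/210 = -0.143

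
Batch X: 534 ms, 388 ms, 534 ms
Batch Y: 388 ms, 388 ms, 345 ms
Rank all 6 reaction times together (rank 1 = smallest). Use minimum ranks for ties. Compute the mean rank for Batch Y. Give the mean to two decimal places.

1.67

Sorted (ascending): 345, 388, 388, 388, 534, 534
The 3 values of 388 occupy positions 2–4 → each gets rank 2.
The 2 values of 534 occupy positions 5–6 → each gets rank 5.
Batch Y values → pooled ranks: 388→2, 388→2, 345→1
Mean rank = (2 + 2 + 1) / 3 = 1.67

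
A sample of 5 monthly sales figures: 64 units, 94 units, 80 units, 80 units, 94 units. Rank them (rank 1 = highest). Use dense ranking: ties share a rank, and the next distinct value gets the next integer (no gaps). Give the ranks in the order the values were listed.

3, 1, 2, 2, 1

Sorted (descending): 94, 94, 80, 80, 64
The 2 values of 94 share dense rank 1.
The 2 values of 80 share dense rank 2.
Remaining distinct values take the next consecutive integers.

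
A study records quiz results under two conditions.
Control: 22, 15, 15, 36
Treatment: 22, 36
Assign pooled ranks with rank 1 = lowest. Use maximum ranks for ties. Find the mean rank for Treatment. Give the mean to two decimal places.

5.00

Sorted (ascending): 15, 15, 22, 22, 36, 36
The 2 values of 15 occupy positions 1–2 → each gets rank 2.
The 2 values of 22 occupy positions 3–4 → each gets rank 4.
The 2 values of 36 occupy positions 5–6 → each gets rank 6.
Treatment values → pooled ranks: 22→4, 36→6
Mean rank = (4 + 6) / 2 = 5.00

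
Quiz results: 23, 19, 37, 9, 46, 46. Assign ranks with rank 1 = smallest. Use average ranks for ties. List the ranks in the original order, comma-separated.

3, 2, 4, 1, 5.5, 5.5

Sorted (ascending): 9, 19, 23, 37, 46, 46
The 2 values of 46 occupy positions 5–6 → average rank (5+6)/2 = 5.5.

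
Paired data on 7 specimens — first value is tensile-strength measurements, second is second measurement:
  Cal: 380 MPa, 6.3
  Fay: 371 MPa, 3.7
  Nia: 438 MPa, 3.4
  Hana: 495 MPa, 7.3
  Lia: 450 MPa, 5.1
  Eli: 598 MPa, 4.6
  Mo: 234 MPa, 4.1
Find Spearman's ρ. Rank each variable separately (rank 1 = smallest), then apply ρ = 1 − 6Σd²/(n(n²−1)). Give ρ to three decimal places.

0.429

Ranks of variable 1: 3, 2, 4, 6, 5, 7, 1
Ranks of variable 2: 6, 2, 1, 7, 5, 4, 3
d = r₁ − r₂: -3, 0, 3, -1, 0, 3, -2
d²: 9, 0, 9, 1, 0, 9, 4; Σd² = 32
ρ = 1 − 6·32/(7·48) = 1 − 192/336 = 0.429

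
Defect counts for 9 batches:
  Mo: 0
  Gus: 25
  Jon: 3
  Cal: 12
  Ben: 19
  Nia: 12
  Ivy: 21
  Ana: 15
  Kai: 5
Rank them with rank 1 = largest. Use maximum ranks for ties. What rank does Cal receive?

6

Sorted (descending): 25, 21, 19, 15, 12, 12, 5, 3, 0
The 2 values of 12 occupy positions 5–6 → each gets rank 6.
Cal has value 12 → rank 6.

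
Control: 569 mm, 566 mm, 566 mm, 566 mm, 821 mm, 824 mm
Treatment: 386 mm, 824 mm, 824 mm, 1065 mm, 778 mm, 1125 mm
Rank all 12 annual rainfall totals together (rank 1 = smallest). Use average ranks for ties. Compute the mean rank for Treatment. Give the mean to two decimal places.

8.00

Sorted (ascending): 386, 566, 566, 566, 569, 778, 821, 824, 824, 824, 1065, 1125
The 3 values of 566 occupy positions 2–4 → average rank 3.
The 3 values of 824 occupy positions 8–10 → average rank 9.
Treatment values → pooled ranks: 386→1, 824→9, 824→9, 1065→11, 778→6, 1125→12
Mean rank = (1 + 9 + 9 + 11 + 6 + 12) / 6 = 8.00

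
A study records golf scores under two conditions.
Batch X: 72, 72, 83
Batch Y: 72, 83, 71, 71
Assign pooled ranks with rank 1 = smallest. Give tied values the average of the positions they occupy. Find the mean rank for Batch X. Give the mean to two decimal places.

4.83

Sorted (ascending): 71, 71, 72, 72, 72, 83, 83
The 2 values of 71 occupy positions 1–2 → average rank (1+2)/2 = 1.5.
The 3 values of 72 occupy positions 3–5 → average rank 4.
The 2 values of 83 occupy positions 6–7 → average rank (6+7)/2 = 6.5.
Batch X values → pooled ranks: 72→4, 72→4, 83→6.5
Mean rank = (4 + 4 + 6.5) / 3 = 4.83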